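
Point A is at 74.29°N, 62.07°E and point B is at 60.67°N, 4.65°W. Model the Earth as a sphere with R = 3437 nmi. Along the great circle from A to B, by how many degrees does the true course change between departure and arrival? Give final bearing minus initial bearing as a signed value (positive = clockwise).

-63.0°

Initial bearing θ₁ = atan2(sin Δλ cos φ₂, cos φ₁ sin φ₂ − sin φ₁ cos φ₂ cos Δλ) = 276.30°
Final bearing θ₂ = (initial bearing from the destination back to the start) + 180° = 213.33°
Δθ = θ₂ − θ₁ = -63.0°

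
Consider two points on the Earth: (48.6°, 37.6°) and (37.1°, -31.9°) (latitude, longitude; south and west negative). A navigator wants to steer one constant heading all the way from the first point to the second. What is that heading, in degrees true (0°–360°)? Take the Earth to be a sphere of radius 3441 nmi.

Meridional parts: M(φ₁)=+0.9732, M(φ₂)=+0.6982 → ΔM = -0.2750;  Δλ = -1.2130 rad
tan C = Δλ / ΔM = +4.4104 → C = 257.22°

257.2°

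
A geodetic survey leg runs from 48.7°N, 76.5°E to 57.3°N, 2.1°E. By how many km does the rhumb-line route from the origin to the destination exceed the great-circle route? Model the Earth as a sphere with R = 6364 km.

237 km

Great circle: cos σ = sin φ₁ sin φ₂ + cos φ₁ cos φ₂ cos Δλ,  σ = 0.7553 rad → d_gc = 4806.6 km
Rhumb line: Δψ = +0.2505, q = Δφ/Δψ = 0.5993, d_rh = R√(Δφ²+q²Δλ²) = 5043.4 km
Excess = 5043.4 − 4806.6 = 236.8 ≈ 237 km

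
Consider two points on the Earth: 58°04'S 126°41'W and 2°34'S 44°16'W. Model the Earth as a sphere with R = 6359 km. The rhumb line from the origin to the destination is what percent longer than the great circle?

3.0%

Great circle: σ = 1.4628 rad → d_gc = Rσ = 9302.3 km
Rhumb: Δφ = +0.9687, Δλ = +1.4384, Δψ = +1.2065, q = Δφ/Δψ = 0.8028 → d_rh = R√(Δφ²+q²Δλ²) = 9584.9 km
Excess = (9584.9 − 9302.3) / 9302.3 = 282.6 / 9302.3 = 3.04% ≈ 3.0%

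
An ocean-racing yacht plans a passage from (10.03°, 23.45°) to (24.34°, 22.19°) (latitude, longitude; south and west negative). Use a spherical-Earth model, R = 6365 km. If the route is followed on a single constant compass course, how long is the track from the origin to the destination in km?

Δψ = ln[tan(π/4+φ₂/2)/tan(π/4+φ₁/2)] = +0.2622;  Δφ = +0.2498 rad,  Δλ = -0.0220 rad
q = Δφ/Δψ = 0.9524
d = R·√(Δφ² + q²Δλ²) = 6365·0.25063 = 1595 km

1595 km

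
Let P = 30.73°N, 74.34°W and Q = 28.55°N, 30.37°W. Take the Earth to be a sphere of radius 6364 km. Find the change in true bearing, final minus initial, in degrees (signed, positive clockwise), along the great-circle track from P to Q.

Initial bearing θ₁ = atan2(sin Δλ cos φ₂, cos φ₁ sin φ₂ − sin φ₁ cos φ₂ cos Δλ) = 81.81°
Final bearing θ₂ = (initial bearing from the destination back to the start) + 180° = 104.40°
Δθ = θ₂ − θ₁ = +22.6°

+22.6°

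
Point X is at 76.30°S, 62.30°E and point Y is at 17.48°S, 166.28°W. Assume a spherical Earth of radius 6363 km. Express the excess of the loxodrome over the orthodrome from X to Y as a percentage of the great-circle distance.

Great circle: σ = 1.4279 rad → d_gc = Rσ = 9085.9 km
Rhumb: Δφ = +1.0266, Δλ = +2.2937, Δψ = +1.8093, q = Δφ/Δψ = 0.5674 → d_rh = R√(Δφ²+q²Δλ²) = 10547.6 km
Excess = (10547.6 − 9085.9) / 9085.9 = 1461.7 / 9085.9 = 16.09% ≈ 16.1%

16.1%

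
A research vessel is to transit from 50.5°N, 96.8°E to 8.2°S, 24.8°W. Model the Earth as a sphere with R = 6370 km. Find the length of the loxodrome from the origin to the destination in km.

13536 km

Δψ = ln[tan(π/4+φ₂/2)/tan(π/4+φ₁/2)] = -1.1679;  Δφ = -1.0245 rad,  Δλ = -2.1223 rad
q = Δφ/Δψ = 0.8772
d = R·√(Δφ² + q²Δλ²) = 6370·2.12497 = 13536 km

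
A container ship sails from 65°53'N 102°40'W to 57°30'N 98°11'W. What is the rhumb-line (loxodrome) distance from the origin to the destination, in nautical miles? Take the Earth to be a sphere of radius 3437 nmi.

Rhumb course C = atan2(Δλ, Δψ) with Δψ = ln[tan(π/4+φ₂/2)/tan(π/4+φ₁/2)] = -0.3107, Δλ = +0.0782 → C = 165.87°
d = R·|Δφ| / |cos C| = 3437·0.14632 / 0.96973 = 519 nmi

519 nmi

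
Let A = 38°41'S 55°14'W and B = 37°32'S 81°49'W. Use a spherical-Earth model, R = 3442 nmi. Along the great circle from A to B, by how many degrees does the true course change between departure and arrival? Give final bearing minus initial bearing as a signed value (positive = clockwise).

+16.6°

At departure: θ₁ = atan2(sin Δλ cos φ₂, cos φ₁ sin φ₂ − sin φ₁ cos φ₂ cos Δλ) = 264.80°
At arrival: θ₂ = atan2(sin Δλ cos φ₁, −cos φ₂ sin φ₁ + sin φ₂ cos φ₁ cos Δλ) = 281.39°
Δθ = θ₂ − θ₁ = +16.6°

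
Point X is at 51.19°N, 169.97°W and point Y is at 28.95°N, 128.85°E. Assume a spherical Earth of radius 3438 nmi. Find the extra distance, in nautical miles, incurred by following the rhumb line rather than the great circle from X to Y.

Great circle: cos σ = sin φ₁ sin φ₂ + cos φ₁ cos φ₂ cos Δλ,  σ = 0.8743 rad → d_gc = 3005.75 nmi
Rhumb line: Δψ = -0.5151, q = Δφ/Δψ = 0.7535, d_rh = R√(Δφ²+q²Δλ²) = 3071.21 nmi
Excess = 3071.21 − 3005.75 = 65.46 ≈ 65 nmi

65 nmi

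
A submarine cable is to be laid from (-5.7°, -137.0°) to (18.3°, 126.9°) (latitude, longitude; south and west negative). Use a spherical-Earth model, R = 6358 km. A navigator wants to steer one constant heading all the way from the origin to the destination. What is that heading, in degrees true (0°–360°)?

284.2°

Meridional parts: M(φ₁)=-0.0996, M(φ₂)=+0.3250 → ΔM = +0.4246;  Δλ = -1.6773 rad
tan C = Δλ / ΔM = -3.9501 → C = 284.21°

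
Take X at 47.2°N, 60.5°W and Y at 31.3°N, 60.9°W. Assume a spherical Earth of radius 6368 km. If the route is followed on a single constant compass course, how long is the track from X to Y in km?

Rhumb course C = atan2(Δλ, Δψ) with Δψ = ln[tan(π/4+φ₂/2)/tan(π/4+φ₁/2)] = -0.3611, Δλ = -0.0070 → C = 181.11°
d = R·|Δφ| / |cos C| = 6368·0.27751 / 0.99981 = 1767 km

1767 km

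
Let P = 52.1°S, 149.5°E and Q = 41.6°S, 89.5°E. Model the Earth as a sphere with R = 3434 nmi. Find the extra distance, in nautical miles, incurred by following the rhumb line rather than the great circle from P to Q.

Great circle: cos σ = sin φ₁ sin φ₂ + cos φ₁ cos φ₂ cos Δλ,  σ = 0.7173 rad → d_gc = 2463.3 nmi
Rhumb line: Δψ = +0.2692, q = Δφ/Δψ = 0.6808, d_rh = R√(Δφ²+q²Δλ²) = 2527.7 nmi
Excess = 2527.7 − 2463.3 = 64.4 ≈ 64 nmi

64 nmi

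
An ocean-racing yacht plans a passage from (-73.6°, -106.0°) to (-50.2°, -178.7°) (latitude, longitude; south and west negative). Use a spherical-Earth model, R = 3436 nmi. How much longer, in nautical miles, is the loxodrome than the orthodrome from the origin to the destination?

Great circle: cos σ = sin φ₁ sin φ₂ + cos φ₁ cos φ₂ cos Δλ,  σ = 0.6587 rad → d_gc = 2263.4 nmi
Rhumb line: Δψ = +0.9211, q = Δφ/Δψ = 0.4434, d_rh = R√(Δφ²+q²Δλ²) = 2388.7 nmi
Excess = 2388.7 − 2263.4 = 125.3 ≈ 125 nmi

125 nmi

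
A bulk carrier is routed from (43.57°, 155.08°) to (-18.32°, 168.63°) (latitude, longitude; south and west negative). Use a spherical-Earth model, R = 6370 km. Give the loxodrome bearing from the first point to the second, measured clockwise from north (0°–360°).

168.6°

Δψ = ln[tan(π/4+φ₂/2)/tan(π/4+φ₁/2)] = -1.1718
Δλ = +0.2365 rad (taken the short way round)
course = atan2(Δλ, Δψ) = 168.59°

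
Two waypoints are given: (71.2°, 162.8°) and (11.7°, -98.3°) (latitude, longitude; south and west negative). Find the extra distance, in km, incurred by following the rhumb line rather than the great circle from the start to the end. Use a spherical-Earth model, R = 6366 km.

663 km

Great circle: cos σ = sin φ₁ sin φ₂ + cos φ₁ cos φ₂ cos Δλ,  σ = 1.4272 rad → d_gc = 9085.3 km
Rhumb line: Δψ = -1.5929, q = Δφ/Δψ = 0.6520, d_rh = R√(Δφ²+q²Δλ²) = 9748.2 km
Excess = 9748.2 − 9085.3 = 662.9 ≈ 663 km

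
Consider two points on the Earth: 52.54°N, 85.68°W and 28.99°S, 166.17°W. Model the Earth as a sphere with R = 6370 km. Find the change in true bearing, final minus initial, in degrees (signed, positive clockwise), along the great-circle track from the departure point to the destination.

-25.7°

At departure: θ₁ = atan2(sin Δλ cos φ₂, cos φ₁ sin φ₂ − sin φ₁ cos φ₂ cos Δλ) = 244.61°
At arrival: θ₂ = atan2(sin Δλ cos φ₁, −cos φ₂ sin φ₁ + sin φ₂ cos φ₁ cos Δλ) = 218.91°
Δθ = θ₂ − θ₁ = -25.7°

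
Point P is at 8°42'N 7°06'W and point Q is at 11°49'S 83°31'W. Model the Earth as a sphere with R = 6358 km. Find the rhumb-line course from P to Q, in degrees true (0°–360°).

Δψ = ln[tan(π/4+φ₂/2)/tan(π/4+φ₁/2)] = -0.3601
Δλ = -1.3337 rad (taken the short way round)
course = atan2(Δλ, Δψ) = 254.89°

254.9°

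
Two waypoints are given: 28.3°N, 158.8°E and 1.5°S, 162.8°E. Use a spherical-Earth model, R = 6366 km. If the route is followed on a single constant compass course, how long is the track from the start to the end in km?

Rhumb course C = atan2(Δλ, Δψ) with Δψ = ln[tan(π/4+φ₂/2)/tan(π/4+φ₁/2)] = -0.5415, Δλ = +0.0698 → C = 172.65°
d = R·|Δφ| / |cos C| = 6366·0.52011 / 0.99179 = 3338 km

3338 km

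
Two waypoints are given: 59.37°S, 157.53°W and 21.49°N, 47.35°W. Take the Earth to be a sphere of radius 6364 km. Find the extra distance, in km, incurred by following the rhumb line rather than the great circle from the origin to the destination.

480 km

Great circle: cos σ = sin φ₁ sin φ₂ + cos φ₁ cos φ₂ cos Δλ,  σ = 2.0700 rad → d_gc = 13173.8 km
Rhumb line: Δψ = +1.6794, q = Δφ/Δψ = 0.8404, d_rh = R√(Δφ²+q²Δλ²) = 13654.0 km
Excess = 13654.0 − 13173.8 = 480.2 ≈ 480 km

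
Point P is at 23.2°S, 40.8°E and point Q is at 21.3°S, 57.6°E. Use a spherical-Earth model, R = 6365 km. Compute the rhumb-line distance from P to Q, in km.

Rhumb course C = atan2(Δλ, Δψ) with Δψ = ln[tan(π/4+φ₂/2)/tan(π/4+φ₁/2)] = +0.0358, Δλ = +0.2932 → C = 83.03°
d = R·|Δφ| / |cos C| = 6365·0.03316 / 0.12130 = 1740 km

1740 km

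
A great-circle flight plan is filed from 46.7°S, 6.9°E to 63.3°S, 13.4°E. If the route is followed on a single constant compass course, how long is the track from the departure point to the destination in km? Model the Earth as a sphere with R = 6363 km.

1888 km

Δψ = ln[tan(π/4+φ₂/2)/tan(π/4+φ₁/2)] = -0.5144;  Δφ = -0.2897 rad,  Δλ = +0.1134 rad
q = Δφ/Δψ = 0.5632
d = R·√(Δφ² + q²Δλ²) = 6363·0.29669 = 1888 km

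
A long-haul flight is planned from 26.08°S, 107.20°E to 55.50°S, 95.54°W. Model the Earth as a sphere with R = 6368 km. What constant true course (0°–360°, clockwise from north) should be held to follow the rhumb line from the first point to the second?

Δψ = ln[tan(π/4+φ₂/2)/tan(π/4+φ₁/2)] = -0.6978
Δλ = +2.7447 rad (taken the short way round)
course = atan2(Δλ, Δψ) = 104.26°

104.3°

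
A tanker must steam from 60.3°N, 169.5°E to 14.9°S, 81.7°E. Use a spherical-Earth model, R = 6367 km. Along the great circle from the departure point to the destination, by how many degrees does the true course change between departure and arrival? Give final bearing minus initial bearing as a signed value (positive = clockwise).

-50.2°

Initial bearing θ₁ = atan2(sin Δλ cos φ₂, cos φ₁ sin φ₂ − sin φ₁ cos φ₂ cos Δλ) = 260.61°
Final bearing θ₂ = (initial bearing from the destination back to the start) + 180° = 210.39°
Δθ = θ₂ − θ₁ = -50.2°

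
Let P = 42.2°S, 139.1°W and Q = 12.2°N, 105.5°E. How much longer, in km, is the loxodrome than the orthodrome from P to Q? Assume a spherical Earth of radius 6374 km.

Great circle: cos σ = sin φ₁ sin φ₂ + cos φ₁ cos φ₂ cos Δλ,  σ = 2.0404 rad → d_gc = 13005.5 km
Rhumb line: Δψ = +1.0284, q = Δφ/Δψ = 0.9232, d_rh = R√(Δφ²+q²Δλ²) = 13307.8 km
Excess = 13307.8 − 13005.5 = 302.3 ≈ 302 km

302 km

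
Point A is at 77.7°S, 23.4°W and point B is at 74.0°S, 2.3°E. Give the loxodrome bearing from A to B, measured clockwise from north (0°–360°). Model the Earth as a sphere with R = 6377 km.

Δψ = ln[tan(π/4+φ₂/2)/tan(π/4+φ₁/2)] = +0.2657
Δλ = +0.4485 rad (taken the short way round)
course = atan2(Δλ, Δψ) = 59.36°

59.4°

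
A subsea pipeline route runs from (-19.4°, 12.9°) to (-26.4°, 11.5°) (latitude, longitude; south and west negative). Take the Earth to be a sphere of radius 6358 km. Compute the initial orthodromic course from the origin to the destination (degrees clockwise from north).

θ = atan2( sin Δλ·cos φ₂ ,  cos φ₁ sin φ₂ − sin φ₁ cos φ₂ cos Δλ )
  = atan2(-0.0219, -0.1220) = 190.17°

190.2°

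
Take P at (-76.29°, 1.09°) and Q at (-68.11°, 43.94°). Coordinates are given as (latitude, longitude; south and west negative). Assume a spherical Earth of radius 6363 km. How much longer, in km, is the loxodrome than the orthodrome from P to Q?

Great circle: cos σ = sin φ₁ sin φ₂ + cos φ₁ cos φ₂ cos Δλ,  σ = 0.2606 rad → d_gc = 1658.0 km
Rhumb line: Δψ = +0.4754, q = Δφ/Δψ = 0.3003, d_rh = R√(Δφ²+q²Δλ²) = 1693.4 km
Excess = 1693.4 − 1658.0 = 35.4 ≈ 35 km

35 km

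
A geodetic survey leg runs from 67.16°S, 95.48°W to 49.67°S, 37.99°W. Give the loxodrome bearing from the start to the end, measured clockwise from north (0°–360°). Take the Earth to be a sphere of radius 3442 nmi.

Δψ = ln[tan(π/4+φ₂/2)/tan(π/4+φ₁/2)] = +0.5977
Δλ = +1.0034 rad (taken the short way round)
course = atan2(Δλ, Δψ) = 59.22°

59.2°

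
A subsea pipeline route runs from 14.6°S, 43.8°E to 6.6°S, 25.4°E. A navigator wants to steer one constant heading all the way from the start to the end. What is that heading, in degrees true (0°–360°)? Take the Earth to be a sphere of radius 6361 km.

293.9°

Δψ = ln[tan(π/4+φ₂/2)/tan(π/4+φ₁/2)] = +0.1422
Δλ = -0.3211 rad (taken the short way round)
course = atan2(Δλ, Δψ) = 293.88°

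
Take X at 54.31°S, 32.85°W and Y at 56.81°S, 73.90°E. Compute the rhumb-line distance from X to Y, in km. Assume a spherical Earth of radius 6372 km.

Δψ = ln[tan(π/4+φ₂/2)/tan(π/4+φ₁/2)] = -0.0772;  Δφ = -0.0436 rad,  Δλ = +1.8631 rad
q = Δφ/Δψ = 0.5653
d = R·√(Δφ² + q²Δλ²) = 6372·1.05415 = 6717 km

6717 km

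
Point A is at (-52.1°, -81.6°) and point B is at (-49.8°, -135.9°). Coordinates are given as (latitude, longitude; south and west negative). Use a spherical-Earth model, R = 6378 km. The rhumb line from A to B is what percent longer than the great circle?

2.4%

Great circle: σ = 0.5844 rad → d_gc = Rσ = 3727.0 km
Rhumb: Δφ = +0.0401, Δλ = -0.9477, Δψ = +0.0637, q = Δφ/Δψ = 0.6298 → d_rh = R√(Δφ²+q²Δλ²) = 3815.6 km
Excess = (3815.6 − 3727.0) / 3727.0 = 88.6 / 3727.0 = 2.38% ≈ 2.4%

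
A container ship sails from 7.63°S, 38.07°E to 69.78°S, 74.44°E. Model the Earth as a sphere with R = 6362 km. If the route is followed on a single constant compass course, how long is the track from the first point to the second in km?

7430 km

Rhumb course C = atan2(Δλ, Δψ) with Δψ = ln[tan(π/4+φ₂/2)/tan(π/4+φ₁/2)] = -1.5907, Δλ = +0.6348 → C = 158.25°
d = R·|Δφ| / |cos C| = 6362·1.08472 / 0.92878 = 7430 km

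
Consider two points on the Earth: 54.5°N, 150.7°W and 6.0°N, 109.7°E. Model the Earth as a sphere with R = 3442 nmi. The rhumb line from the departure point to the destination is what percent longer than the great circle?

Great circle: σ = 1.5820 rad → d_gc = Rσ = 5445.28 nmi
Rhumb: Δφ = -0.8465, Δλ = -1.7383, Δψ = -1.0342, q = Δφ/Δψ = 0.8185 → d_rh = R√(Δφ²+q²Δλ²) = 5698.52 nmi
Excess = (5698.52 − 5445.28) / 5445.28 = 253.24 / 5445.28 = 4.651% ≈ 4.7%

4.7%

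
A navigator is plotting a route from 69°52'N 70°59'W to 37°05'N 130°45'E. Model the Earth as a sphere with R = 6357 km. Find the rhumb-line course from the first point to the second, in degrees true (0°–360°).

Δψ = ln[tan(π/4+φ₂/2)/tan(π/4+φ₁/2)] = -1.0308
Δλ = -2.7623 rad (taken the short way round)
course = atan2(Δλ, Δψ) = 249.54°

249.5°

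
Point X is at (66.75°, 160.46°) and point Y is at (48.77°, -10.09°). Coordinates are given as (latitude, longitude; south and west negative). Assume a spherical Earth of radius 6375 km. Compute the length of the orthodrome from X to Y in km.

cos σ = sin φ₁ sin φ₂ + cos φ₁ cos φ₂ cos Δλ
      = sin(66.75°)sin(48.77°) + cos(66.75°)cos(48.77°)cos(-170.55°) = 0.4344
σ = 64.256° → d = Rσ = 6375·1.12147 = 7149 km

7149 km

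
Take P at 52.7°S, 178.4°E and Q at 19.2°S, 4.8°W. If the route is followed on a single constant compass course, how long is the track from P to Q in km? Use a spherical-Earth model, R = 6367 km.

15870 km

Rhumb course C = atan2(Δλ, Δψ) with Δψ = ln[tan(π/4+φ₂/2)/tan(π/4+φ₁/2)] = +0.7446, Δλ = +3.0857 → C = 76.43°
d = R·|Δφ| / |cos C| = 6367·0.58469 / 0.23457 = 15870 km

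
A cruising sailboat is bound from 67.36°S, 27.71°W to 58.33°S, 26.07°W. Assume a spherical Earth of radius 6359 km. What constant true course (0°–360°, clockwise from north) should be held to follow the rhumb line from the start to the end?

4.7°

Meridional parts: M(φ₁)=-1.6085, M(φ₂)=-1.2601 → ΔM = +0.3484;  Δλ = +0.0286 rad
tan C = Δλ / ΔM = +0.0821 → C = 4.70°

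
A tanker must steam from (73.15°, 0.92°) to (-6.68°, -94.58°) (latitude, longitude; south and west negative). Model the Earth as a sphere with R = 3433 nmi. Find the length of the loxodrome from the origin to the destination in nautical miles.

Δψ = ln[tan(π/4+φ₂/2)/tan(π/4+φ₁/2)] = -2.0266;  Δφ = -1.3933 rad,  Δλ = -1.6668 rad
q = Δφ/Δψ = 0.6875
d = R·√(Δφ² + q²Δλ²) = 3433·1.80399 = 6193 nmi

6193 nmi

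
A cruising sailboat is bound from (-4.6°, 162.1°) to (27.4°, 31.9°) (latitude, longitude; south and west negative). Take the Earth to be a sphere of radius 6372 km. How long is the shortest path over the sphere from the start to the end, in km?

14174 km

cos σ = sin φ₁ sin φ₂ + cos φ₁ cos φ₂ cos Δλ
      = sin(-4.60°)sin(27.40°) + cos(-4.60°)cos(27.40°)cos(-130.20°) = -0.6081
σ = 127.453° → d = Rσ = 6372·2.22447 = 14174 km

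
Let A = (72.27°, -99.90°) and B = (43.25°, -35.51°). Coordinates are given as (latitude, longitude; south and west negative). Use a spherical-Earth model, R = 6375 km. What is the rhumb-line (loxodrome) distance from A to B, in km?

4806 km

Rhumb course C = atan2(Δλ, Δψ) with Δψ = ln[tan(π/4+φ₂/2)/tan(π/4+φ₁/2)] = -1.0193, Δλ = +1.1238 → C = 132.21°
d = R·|Δφ| / |cos C| = 6375·0.50649 / 0.67181 = 4806 km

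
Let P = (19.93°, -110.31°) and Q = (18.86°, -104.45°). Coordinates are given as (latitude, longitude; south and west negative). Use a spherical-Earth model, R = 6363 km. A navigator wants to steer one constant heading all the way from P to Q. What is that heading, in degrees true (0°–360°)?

Meridional parts: M(φ₁)=+0.3551, M(φ₂)=+0.3353 → ΔM = -0.0198;  Δλ = +0.1023 rad
tan C = Δλ / ΔM = -5.1658 → C = 100.96°

101.0°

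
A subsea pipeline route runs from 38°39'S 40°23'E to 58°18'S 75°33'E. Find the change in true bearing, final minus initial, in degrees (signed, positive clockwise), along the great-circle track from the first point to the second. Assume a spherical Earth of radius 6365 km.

-27.1°

At departure: θ₁ = atan2(sin Δλ cos φ₂, cos φ₁ sin φ₂ − sin φ₁ cos φ₂ cos Δλ) = 142.62°
At arrival: θ₂ = atan2(sin Δλ cos φ₁, −cos φ₂ sin φ₁ + sin φ₂ cos φ₁ cos Δλ) = 115.55°
Δθ = θ₂ − θ₁ = -27.1°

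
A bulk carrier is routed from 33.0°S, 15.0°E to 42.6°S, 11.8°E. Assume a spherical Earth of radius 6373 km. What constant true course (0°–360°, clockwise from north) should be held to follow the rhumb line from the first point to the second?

194.7°

Δψ = ln[tan(π/4+φ₂/2)/tan(π/4+φ₁/2)] = -0.2126
Δλ = -0.0559 rad (taken the short way round)
course = atan2(Δλ, Δψ) = 194.72°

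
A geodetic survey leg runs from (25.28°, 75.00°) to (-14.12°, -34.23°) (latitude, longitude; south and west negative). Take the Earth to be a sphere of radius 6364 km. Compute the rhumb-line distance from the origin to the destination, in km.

Δψ = ln[tan(π/4+φ₂/2)/tan(π/4+φ₁/2)] = -0.7052;  Δφ = -0.6877 rad,  Δλ = -1.9064 rad
q = Δφ/Δψ = 0.9751
d = R·√(Δφ² + q²Δλ²) = 6364·1.98200 = 12613 km

12613 km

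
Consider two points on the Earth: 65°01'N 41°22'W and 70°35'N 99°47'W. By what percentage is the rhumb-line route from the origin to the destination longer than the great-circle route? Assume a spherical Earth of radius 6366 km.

Great circle: σ = 0.3807 rad → d_gc = Rσ = 2423.4 km
Rhumb: Δφ = +0.0972, Δλ = -1.0196, Δψ = +0.2585, q = Δφ/Δψ = 0.3759 → d_rh = R√(Δφ²+q²Δλ²) = 2517.0 km
Excess = (2517.0 − 2423.4) / 2423.4 = 93.6 / 2423.4 = 3.86% ≈ 3.9%

3.9%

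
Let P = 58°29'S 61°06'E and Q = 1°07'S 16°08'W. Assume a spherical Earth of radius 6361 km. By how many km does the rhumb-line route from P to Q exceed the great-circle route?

235 km

Great circle: cos σ = sin φ₁ sin φ₂ + cos φ₁ cos φ₂ cos Δλ,  σ = 1.4383 rad → d_gc = 9149.0 km
Rhumb line: Δψ = +1.2457, q = Δφ/Δψ = 0.8038, d_rh = R√(Δφ²+q²Δλ²) = 9384.0 km
Excess = 9384.0 − 9149.0 = 235.0 ≈ 235 km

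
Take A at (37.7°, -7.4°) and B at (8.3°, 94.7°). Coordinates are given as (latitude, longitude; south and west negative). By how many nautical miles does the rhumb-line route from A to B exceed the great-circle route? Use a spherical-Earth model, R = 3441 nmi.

166 nmi

Great circle: cos σ = sin φ₁ sin φ₂ + cos φ₁ cos φ₂ cos Δλ,  σ = 1.6467 rad → d_gc = 5666.33 nmi
Rhumb line: Δψ = -0.5660, q = Δφ/Δψ = 0.9066, d_rh = R√(Δφ²+q²Δλ²) = 5832.80 nmi
Excess = 5832.80 − 5666.33 = 166.47 ≈ 166 nmi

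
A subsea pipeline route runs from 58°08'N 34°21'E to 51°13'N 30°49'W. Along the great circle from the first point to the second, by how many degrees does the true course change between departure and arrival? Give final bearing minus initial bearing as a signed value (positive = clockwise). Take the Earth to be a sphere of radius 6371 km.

-55.2°

Initial bearing θ₁ = atan2(sin Δλ cos φ₂, cos φ₁ sin φ₂ − sin φ₁ cos φ₂ cos Δλ) = 288.31°
Final bearing θ₂ = (initial bearing from the destination back to the start) + 180° = 233.15°
Δθ = θ₂ − θ₁ = -55.2°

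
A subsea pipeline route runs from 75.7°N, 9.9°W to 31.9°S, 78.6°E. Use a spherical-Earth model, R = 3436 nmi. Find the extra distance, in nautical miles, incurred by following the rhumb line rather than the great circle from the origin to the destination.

237 nmi

Great circle: cos σ = sin φ₁ sin φ₂ + cos φ₁ cos φ₂ cos Δλ,  σ = 2.1020 rad → d_gc = 7222.489 nmi
Rhumb line: Δψ = -2.6639, q = Δφ/Δψ = 0.7050, d_rh = R√(Δφ²+q²Δλ²) = 7458.995 nmi
Excess = 7458.995 − 7222.489 = 236.506 ≈ 237 nmi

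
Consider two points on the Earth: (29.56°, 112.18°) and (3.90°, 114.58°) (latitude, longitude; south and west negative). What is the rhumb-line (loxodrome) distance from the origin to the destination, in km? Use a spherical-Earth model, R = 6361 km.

Rhumb course C = atan2(Δλ, Δψ) with Δψ = ln[tan(π/4+φ₂/2)/tan(π/4+φ₁/2)] = -0.4723, Δλ = +0.0419 → C = 174.93°
d = R·|Δφ| / |cos C| = 6361·0.44785 / 0.99609 = 2860 km

2860 km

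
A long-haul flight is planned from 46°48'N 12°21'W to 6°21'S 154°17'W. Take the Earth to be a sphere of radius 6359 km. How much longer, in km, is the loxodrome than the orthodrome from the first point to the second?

1058 km

Great circle: cos σ = sin φ₁ sin φ₂ + cos φ₁ cos φ₂ cos Δλ,  σ = 2.2348 rad → d_gc = 14211.0 km
Rhumb line: Δψ = -1.0376, q = Δφ/Δψ = 0.8940, d_rh = R√(Δφ²+q²Δλ²) = 15269.0 km
Excess = 15269.0 − 14211.0 = 1058.0 ≈ 1058 km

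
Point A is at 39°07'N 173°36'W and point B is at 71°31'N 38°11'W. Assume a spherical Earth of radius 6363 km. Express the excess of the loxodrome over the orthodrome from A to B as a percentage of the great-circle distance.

Great circle: σ = 1.1339 rad → d_gc = Rσ = 7214.7 km
Rhumb: Δφ = +0.5655, Δλ = +2.3635, Δψ = +1.0729, q = Δφ/Δψ = 0.5271 → d_rh = R√(Δφ²+q²Δλ²) = 8705.1 km
Excess = (8705.1 − 7214.7) / 7214.7 = 1490.4 / 7214.7 = 20.66% ≈ 20.7%

20.7%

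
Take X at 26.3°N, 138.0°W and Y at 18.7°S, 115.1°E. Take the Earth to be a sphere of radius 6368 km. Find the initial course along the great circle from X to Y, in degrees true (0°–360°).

θ = atan2( sin Δλ·cos φ₂ ,  cos φ₁ sin φ₂ − sin φ₁ cos φ₂ cos Δλ )
  = atan2(-0.9063, -0.1654) = 259.66°

259.7°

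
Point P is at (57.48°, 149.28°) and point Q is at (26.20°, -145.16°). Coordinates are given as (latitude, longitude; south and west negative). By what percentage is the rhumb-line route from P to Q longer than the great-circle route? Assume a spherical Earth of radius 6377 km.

2.8%

Great circle: σ = 0.9620 rad → d_gc = Rσ = 6134.90 km
Rhumb: Δφ = -0.5459, Δλ = +1.1442, Δψ = -0.7581, q = Δφ/Δψ = 0.7202 → d_rh = R√(Δφ²+q²Δλ²) = 6303.63 km
Excess = (6303.63 − 6134.90) / 6134.90 = 168.73 / 6134.90 = 2.7503% ≈ 2.8%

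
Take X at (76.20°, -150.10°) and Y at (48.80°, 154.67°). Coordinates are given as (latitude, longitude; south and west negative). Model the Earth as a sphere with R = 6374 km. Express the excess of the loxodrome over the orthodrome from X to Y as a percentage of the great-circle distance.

3.1%

Great circle: σ = 0.6089 rad → d_gc = Rσ = 3880.9 km
Rhumb: Δφ = -0.4782, Δλ = -0.9639, Δψ = -1.1334, q = Δφ/Δψ = 0.4220 → d_rh = R√(Δφ²+q²Δλ²) = 4001.6 km
Excess = (4001.6 − 3880.9) / 3880.9 = 120.7 / 3880.9 = 3.11% ≈ 3.1%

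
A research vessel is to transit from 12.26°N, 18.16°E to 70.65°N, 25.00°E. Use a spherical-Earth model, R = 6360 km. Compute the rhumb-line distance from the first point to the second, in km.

6501 km

Δψ = ln[tan(π/4+φ₂/2)/tan(π/4+φ₁/2)] = +1.5535;  Δφ = +1.0191 rad,  Δλ = +0.1194 rad
q = Δφ/Δψ = 0.6560
d = R·√(Δφ² + q²Δλ²) = 6360·1.02210 = 6501 km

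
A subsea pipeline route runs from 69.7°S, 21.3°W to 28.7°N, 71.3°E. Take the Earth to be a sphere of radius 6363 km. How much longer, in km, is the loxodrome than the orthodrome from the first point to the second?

402 km

Great circle: cos σ = sin φ₁ sin φ₂ + cos φ₁ cos φ₂ cos Δλ,  σ = 2.0535 rad → d_gc = 13066.60 km
Rhumb line: Δψ = +2.2435, q = Δφ/Δψ = 0.7655, d_rh = R√(Δφ²+q²Δλ²) = 13468.11 km
Excess = 13468.11 − 13066.60 = 401.51 ≈ 402 km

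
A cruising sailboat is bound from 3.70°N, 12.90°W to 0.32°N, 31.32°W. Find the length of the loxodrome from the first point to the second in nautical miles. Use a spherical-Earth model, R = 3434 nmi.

Rhumb course C = atan2(Δλ, Δψ) with Δψ = ln[tan(π/4+φ₂/2)/tan(π/4+φ₁/2)] = -0.0590, Δλ = -0.3215 → C = 259.59°
d = R·|Δφ| / |cos C| = 3434·0.05899 / 0.18062 = 1122 nmi

1122 nmi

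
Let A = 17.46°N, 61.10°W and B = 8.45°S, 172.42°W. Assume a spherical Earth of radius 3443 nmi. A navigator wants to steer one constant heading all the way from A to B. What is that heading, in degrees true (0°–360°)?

Δψ = ln[tan(π/4+φ₂/2)/tan(π/4+φ₁/2)] = -0.4576
Δλ = -1.9429 rad (taken the short way round)
course = atan2(Δλ, Δψ) = 256.75°

256.7°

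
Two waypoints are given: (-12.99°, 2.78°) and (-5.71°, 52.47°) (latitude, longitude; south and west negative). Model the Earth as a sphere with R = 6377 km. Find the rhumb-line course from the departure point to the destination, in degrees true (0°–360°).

Meridional parts: M(φ₁)=-0.2287, M(φ₂)=-0.0998 → ΔM = +0.1289;  Δλ = +0.8673 rad
tan C = Δλ / ΔM = +6.7301 → C = 81.55°

81.5°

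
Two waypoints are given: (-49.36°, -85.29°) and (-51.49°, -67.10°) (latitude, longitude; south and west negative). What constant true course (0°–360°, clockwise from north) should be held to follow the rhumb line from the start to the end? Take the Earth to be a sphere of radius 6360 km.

100.4°

Meridional parts: M(φ₁)=-0.9934, M(φ₂)=-1.0518 → ΔM = -0.0584;  Δλ = +0.3175 rad
tan C = Δλ / ΔM = -5.4394 → C = 100.42°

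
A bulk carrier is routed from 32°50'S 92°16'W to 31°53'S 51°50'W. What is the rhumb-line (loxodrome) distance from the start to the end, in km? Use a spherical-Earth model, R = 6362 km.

3794 km

Δψ = ln[tan(π/4+φ₂/2)/tan(π/4+φ₁/2)] = +0.0196;  Δφ = +0.0166 rad,  Δλ = +0.7057 rad
q = Δφ/Δψ = 0.8447
d = R·√(Δφ² + q²Δλ²) = 6362·0.59633 = 3794 km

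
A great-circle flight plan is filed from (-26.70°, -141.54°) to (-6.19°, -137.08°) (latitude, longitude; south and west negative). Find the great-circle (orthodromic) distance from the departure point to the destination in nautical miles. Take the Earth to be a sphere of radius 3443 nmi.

1259 nmi

cos σ = sin φ₁ sin φ₂ + cos φ₁ cos φ₂ cos Δλ
      = sin(-26.70°)sin(-6.19°) + cos(-26.70°)cos(-6.19°)cos(4.46°) = 0.9339
σ = 20.945° → d = Rσ = 3443·0.36557 = 1259 nmi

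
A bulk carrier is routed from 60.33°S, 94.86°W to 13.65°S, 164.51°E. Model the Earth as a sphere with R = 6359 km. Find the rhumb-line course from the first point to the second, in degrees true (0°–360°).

301.8°

Meridional parts: M(φ₁)=-1.3285, M(φ₂)=-0.2405 → ΔM = +1.0880;  Δλ = -1.7563 rad
tan C = Δλ / ΔM = -1.6143 → C = 301.78°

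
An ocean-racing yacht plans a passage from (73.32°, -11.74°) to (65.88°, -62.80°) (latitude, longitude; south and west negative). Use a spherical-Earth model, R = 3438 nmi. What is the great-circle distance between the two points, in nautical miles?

1114 nmi

cos σ = sin φ₁ sin φ₂ + cos φ₁ cos φ₂ cos Δλ
      = sin(73.32°)sin(65.88°) + cos(73.32°)cos(65.88°)cos(-51.06°) = 0.9480
σ = 18.557° → d = Rσ = 3438·0.32388 = 1114 nmi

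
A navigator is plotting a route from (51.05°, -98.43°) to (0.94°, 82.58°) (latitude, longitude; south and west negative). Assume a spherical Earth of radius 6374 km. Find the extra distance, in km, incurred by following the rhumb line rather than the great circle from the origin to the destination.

3671 km

Great circle: cos σ = sin φ₁ sin φ₂ + cos φ₁ cos φ₂ cos Δλ,  σ = 2.2341 rad → d_gc = 14240.0 km
Rhumb line: Δψ = -1.0231, q = Δφ/Δψ = 0.8548, d_rh = R√(Δφ²+q²Δλ²) = 17911.2 km
Excess = 17911.2 − 14240.0 = 3671.2 ≈ 3671 km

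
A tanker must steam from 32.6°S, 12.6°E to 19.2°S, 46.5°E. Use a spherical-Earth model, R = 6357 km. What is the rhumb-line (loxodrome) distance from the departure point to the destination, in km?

Δψ = ln[tan(π/4+φ₂/2)/tan(π/4+φ₁/2)] = +0.2609;  Δφ = +0.2339 rad,  Δλ = +0.5917 rad
q = Δφ/Δψ = 0.8965
d = R·√(Δφ² + q²Δλ²) = 6357·0.57972 = 3685 km

3685 km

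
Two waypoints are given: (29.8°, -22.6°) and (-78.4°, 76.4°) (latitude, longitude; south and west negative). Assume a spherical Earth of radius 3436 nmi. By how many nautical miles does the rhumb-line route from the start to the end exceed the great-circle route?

Great circle: cos σ = sin φ₁ sin φ₂ + cos φ₁ cos φ₂ cos Δλ,  σ = 2.1108 rad → d_gc = 7252.6 nmi
Rhumb line: Δψ = -2.8322, q = Δφ/Δψ = 0.6668, d_rh = R√(Δφ²+q²Δλ²) = 7600.9 nmi
Excess = 7600.9 − 7252.6 = 348.3 ≈ 348 nmi

348 nmi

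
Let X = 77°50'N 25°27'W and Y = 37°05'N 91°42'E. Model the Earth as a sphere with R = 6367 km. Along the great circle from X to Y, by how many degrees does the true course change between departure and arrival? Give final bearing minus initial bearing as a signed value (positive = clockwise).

At departure: θ₁ = atan2(sin Δλ cos φ₂, cos φ₁ sin φ₂ − sin φ₁ cos φ₂ cos Δλ) = 55.77°
At arrival: θ₂ = atan2(sin Δλ cos φ₁, −cos φ₂ sin φ₁ + sin φ₂ cos φ₁ cos Δλ) = 167.38°
Δθ = θ₂ − θ₁ = +111.6°

+111.6°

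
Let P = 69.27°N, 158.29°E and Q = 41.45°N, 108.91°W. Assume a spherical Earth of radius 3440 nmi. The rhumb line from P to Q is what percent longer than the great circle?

8.5%

Great circle: σ = 0.9196 rad → d_gc = Rσ = 3163.4 nmi
Rhumb: Δφ = -0.4856, Δλ = +1.6197, Δψ = -0.9025, q = Δφ/Δψ = 0.5380 → d_rh = R√(Δφ²+q²Δλ²) = 3431.5 nmi
Excess = (3431.5 − 3163.4) / 3163.4 = 268.1 / 3163.4 = 8.48% ≈ 8.5%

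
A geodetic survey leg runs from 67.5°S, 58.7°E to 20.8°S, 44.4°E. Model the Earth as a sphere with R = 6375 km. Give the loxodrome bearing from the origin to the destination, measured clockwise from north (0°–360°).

348.7°

Meridional parts: M(φ₁)=-1.6149, M(φ₂)=-0.3713 → ΔM = +1.2436;  Δλ = -0.2496 rad
tan C = Δλ / ΔM = -0.2007 → C = 348.65°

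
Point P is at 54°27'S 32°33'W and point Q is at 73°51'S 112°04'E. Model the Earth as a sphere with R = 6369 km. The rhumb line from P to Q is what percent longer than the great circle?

27.6%

Great circle: σ = 0.8637 rad → d_gc = Rσ = 5500.7 km
Rhumb: Δφ = -0.3386, Δλ = +2.5240, Δψ = -0.8152, q = Δφ/Δψ = 0.4154 → d_rh = R√(Δφ²+q²Δλ²) = 7016.7 km
Excess = (7016.7 − 5500.7) / 5500.7 = 1516.0 / 5500.7 = 27.56% ≈ 27.6%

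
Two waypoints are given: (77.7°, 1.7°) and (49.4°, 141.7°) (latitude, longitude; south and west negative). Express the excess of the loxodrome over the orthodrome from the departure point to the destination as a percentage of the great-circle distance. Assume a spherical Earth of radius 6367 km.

24.3%

Great circle: σ = 0.8820 rad → d_gc = Rσ = 5615.4 km
Rhumb: Δφ = -0.4939, Δλ = +2.4435, Δψ = -1.2334, q = Δφ/Δψ = 0.4005 → d_rh = R√(Δφ²+q²Δλ²) = 6978.8 km
Excess = (6978.8 − 5615.4) / 5615.4 = 1363.4 / 5615.4 = 24.28% ≈ 24.3%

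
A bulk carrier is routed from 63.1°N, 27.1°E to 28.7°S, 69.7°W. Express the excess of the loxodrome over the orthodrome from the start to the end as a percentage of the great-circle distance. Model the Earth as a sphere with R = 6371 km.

2.5%

Great circle: σ = 2.0660 rad → d_gc = Rσ = 13162.8 km
Rhumb: Δφ = -1.6022, Δλ = -1.6895, Δψ = -1.9539, q = Δφ/Δψ = 0.8200 → d_rh = R√(Δφ²+q²Δλ²) = 13494.4 km
Excess = (13494.4 − 13162.8) / 13162.8 = 331.6 / 13162.8 = 2.52% ≈ 2.5%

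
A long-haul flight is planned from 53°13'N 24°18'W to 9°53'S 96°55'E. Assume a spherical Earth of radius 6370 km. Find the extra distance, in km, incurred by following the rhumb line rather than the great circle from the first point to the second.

664 km

Great circle: cos σ = sin φ₁ sin φ₂ + cos φ₁ cos φ₂ cos Δλ,  σ = 2.0300 rad → d_gc = 12930.9 km
Rhumb line: Δψ = -1.2745, q = Δφ/Δψ = 0.8641, d_rh = R√(Δφ²+q²Δλ²) = 13595.1 km
Excess = 13595.1 − 12930.9 = 664.2 ≈ 664 km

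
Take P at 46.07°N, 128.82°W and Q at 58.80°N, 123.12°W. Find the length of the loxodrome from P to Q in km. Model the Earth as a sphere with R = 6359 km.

1464 km

Rhumb course C = atan2(Δλ, Δψ) with Δψ = ln[tan(π/4+φ₂/2)/tan(π/4+φ₁/2)] = +0.3678, Δλ = +0.0995 → C = 15.14°
d = R·|Δφ| / |cos C| = 6359·0.22218 / 0.96531 = 1464 km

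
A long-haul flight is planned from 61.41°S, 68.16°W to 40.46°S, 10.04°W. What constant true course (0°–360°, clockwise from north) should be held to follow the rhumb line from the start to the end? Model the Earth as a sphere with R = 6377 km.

59.7°

Δψ = ln[tan(π/4+φ₂/2)/tan(π/4+φ₁/2)] = +0.5938
Δλ = +1.0144 rad (taken the short way round)
course = atan2(Δλ, Δψ) = 59.65°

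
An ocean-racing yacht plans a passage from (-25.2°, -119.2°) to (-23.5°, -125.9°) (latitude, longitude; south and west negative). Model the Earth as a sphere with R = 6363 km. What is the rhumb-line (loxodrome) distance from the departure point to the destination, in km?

704 km

Δψ = ln[tan(π/4+φ₂/2)/tan(π/4+φ₁/2)] = +0.0326;  Δφ = +0.0297 rad,  Δλ = -0.1169 rad
q = Δφ/Δψ = 0.9110
d = R·√(Δφ² + q²Δλ²) = 6363·0.11058 = 704 km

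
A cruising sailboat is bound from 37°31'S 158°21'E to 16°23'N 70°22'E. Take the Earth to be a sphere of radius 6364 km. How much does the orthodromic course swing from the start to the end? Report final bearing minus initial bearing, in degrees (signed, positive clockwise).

Initial bearing θ₁ = atan2(sin Δλ cos φ₂, cos φ₁ sin φ₂ − sin φ₁ cos φ₂ cos Δλ) = 284.29°
Final bearing θ₂ = (initial bearing from the destination back to the start) + 180° = 306.76°
Δθ = θ₂ − θ₁ = +22.5°

+22.5°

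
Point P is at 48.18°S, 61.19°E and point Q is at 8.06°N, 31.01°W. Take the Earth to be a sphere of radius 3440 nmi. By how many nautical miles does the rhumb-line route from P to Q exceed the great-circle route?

120 nmi

Great circle: cos σ = sin φ₁ sin φ₂ + cos φ₁ cos φ₂ cos Δλ,  σ = 1.7010 rad → d_gc = 5851.4 nmi
Rhumb line: Δψ = +1.1033, q = Δφ/Δψ = 0.8897, d_rh = R√(Δφ²+q²Δλ²) = 5971.2 nmi
Excess = 5971.2 − 5851.4 = 119.8 ≈ 120 nmi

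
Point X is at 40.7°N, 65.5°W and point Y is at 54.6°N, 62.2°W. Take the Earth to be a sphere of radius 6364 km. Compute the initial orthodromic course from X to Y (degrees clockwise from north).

θ = atan2( sin Δλ·cos φ₂ ,  cos φ₁ sin φ₂ − sin φ₁ cos φ₂ cos Δλ )
  = atan2(+0.0333, +0.2409) = 7.88°

7.9°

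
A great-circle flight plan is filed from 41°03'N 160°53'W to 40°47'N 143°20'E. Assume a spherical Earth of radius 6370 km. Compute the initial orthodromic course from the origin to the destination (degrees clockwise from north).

N = sin Δλ·cos φ₂ = -0.6261;  D = cos φ₁ sin φ₂ − sin φ₁ cos φ₂ cos Δλ = +0.2130
initial course = atan2(N, D) = 288.79°

288.8°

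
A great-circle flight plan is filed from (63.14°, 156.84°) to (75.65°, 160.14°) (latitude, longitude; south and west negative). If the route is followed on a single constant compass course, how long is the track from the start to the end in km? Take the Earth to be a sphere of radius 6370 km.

1396 km

Rhumb course C = atan2(Δλ, Δψ) with Δψ = ln[tan(π/4+φ₂/2)/tan(π/4+φ₁/2)] = +0.6402, Δλ = +0.0576 → C = 5.14°
d = R·|Δφ| / |cos C| = 6370·0.21834 / 0.99598 = 1396 km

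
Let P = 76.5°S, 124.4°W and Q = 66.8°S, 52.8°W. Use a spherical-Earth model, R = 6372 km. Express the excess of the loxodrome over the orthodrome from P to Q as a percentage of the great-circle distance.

6.1%

Great circle: σ = 0.3956 rad → d_gc = Rσ = 2520.7 km
Rhumb: Δφ = +0.1693, Δλ = +1.2497, Δψ = +0.5506, q = Δφ/Δψ = 0.3075 → d_rh = R√(Δφ²+q²Δλ²) = 2675.4 km
Excess = (2675.4 − 2520.7) / 2520.7 = 154.7 / 2520.7 = 6.14% ≈ 6.1%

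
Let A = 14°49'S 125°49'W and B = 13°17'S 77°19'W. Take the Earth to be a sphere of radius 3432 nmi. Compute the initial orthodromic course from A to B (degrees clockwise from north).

94.5°

θ = atan2( sin Δλ·cos φ₂ ,  cos φ₁ sin φ₂ − sin φ₁ cos φ₂ cos Δλ )
  = atan2(+0.7289, -0.0572) = 94.49°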